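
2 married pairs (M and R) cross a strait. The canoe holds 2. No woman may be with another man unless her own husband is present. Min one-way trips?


Label couples M and R.
1. WM+WR → (far: WM,WR; near: HM,HR)
2. WM ←   (far: WR; near: HM,HR,WM)
3. HM+HR → (far: HM,HR,WR; near: WM)
4. HM ←   (far: HR,WR; near: HM,WM)  — HM returns, since WM is alone on near bank
5. HM+WM → (far: all four; near: empty)
Every state respects the constraint.
Minimum trips = 5

5


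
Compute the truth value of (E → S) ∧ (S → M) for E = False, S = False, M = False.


E = False, S = False, M = False
Step 1: E → S is false only when E=True and S=False. Result: True
Step 2: S → M is false only when S=True and M=False. Result: True
Step 3: True ∧ True = True

True


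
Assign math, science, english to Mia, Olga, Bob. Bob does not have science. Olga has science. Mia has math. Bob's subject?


From clues:
  Olga → science
  Mia → math
By elimination, Bob gets the remaining.

english


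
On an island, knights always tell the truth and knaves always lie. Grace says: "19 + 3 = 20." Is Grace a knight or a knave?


Statement: "19 + 3 = 20."
Actual: 19 + 3 = 22
Claimed: 20
Statement is FALSE → Grace lies → Knave

Knave


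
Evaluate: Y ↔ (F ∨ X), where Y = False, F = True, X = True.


Y = False, F = True, X = True
Step 1: F ∨ X = True OR True = True
Step 2: Y ↔ (True): true when both sides have same truth value.
Result: False ↔ True = False

False


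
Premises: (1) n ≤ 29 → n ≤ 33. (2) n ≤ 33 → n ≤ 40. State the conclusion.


Hypothetical syllogism: P → Q, Q → R ⊢ P → R
Premise 1: n ≤ 29 → n ≤ 33
Premise 2: n ≤ 33 → n ≤ 40
Chain the implications: the middle term (n ≤ 33) links the two.
Conclusion: If n ≤ 29, then n ≤ 40.

If n ≤ 29, then n ≤ 40.


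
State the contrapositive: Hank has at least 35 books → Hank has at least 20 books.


Original: If Hank has at least 35 books, then Hank has at least 20 books
Contrapositive: If ¬Q, then ¬P
Negate Q: not (Hank has at least 20 books)
Negate P: not (Hank has at least 35 books)

If not (Hank has at least 20 books), then not (Hank has at least 35 books).


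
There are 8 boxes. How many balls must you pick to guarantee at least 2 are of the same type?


Pigeonhole: to guarantee k in one of n categories, need (k-1)×n + 1.
k = 2, n = 8
Minimum = (2-1) × 8 + 1 = 1 × 8 + 1

9


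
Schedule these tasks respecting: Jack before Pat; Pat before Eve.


Constraints: Jack before Pat; Pat before Eve
Method: repeatedly schedule the remaining task that has no remaining task required before it.
  Step 1: remaining {Eve, Jack, Pat}; every task except Jack still has a predecessor pending → schedule Jack.
  Step 2: remaining {Eve, Pat}; every task except Pat still has a predecessor pending → schedule Pat.
  Step 3: only Eve remains → schedule Eve.
Resulting order:

Jack → Pat → Eve


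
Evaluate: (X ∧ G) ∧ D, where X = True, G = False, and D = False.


X = True, G = False, D = False
Step 1: X ∧ G = True AND False = False
Step 2: False ∧ D = False AND False = False
AND is true only when ALL operands are true.

False


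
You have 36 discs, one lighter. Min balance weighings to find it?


Each weighing has 3 outcomes (left heavy / balance / right heavy), so k weighings distinguish at most 3^k cases; splitting into three near-equal groups achieves this.
Need 3^k ≥ 36: 3^3 = 27 < 36 ≤ 3^4 = 81
k = ⌈log₃(36)⌉ = 4

4


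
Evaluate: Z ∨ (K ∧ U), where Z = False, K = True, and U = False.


Z = False, K = True, U = False
Step 1: K ∧ U = True AND False = False
Step 2: Z ∨ False = False OR False = False
AND evaluated first (higher precedence); then OR applied.

False


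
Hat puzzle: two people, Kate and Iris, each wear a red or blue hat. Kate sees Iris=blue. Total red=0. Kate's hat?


Total red = 0, Iris = blue
Red accounted for: 0
Remaining for Kate: 0
Kate's hat is blue.

blue


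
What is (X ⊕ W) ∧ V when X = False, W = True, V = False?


X = False, W = True, V = False
Step 1: X ⊕ W = False XOR True = True
Step 2: True ∧ V = True AND False = False
XOR true when exactly one of X,W is true; then AND with V.

False


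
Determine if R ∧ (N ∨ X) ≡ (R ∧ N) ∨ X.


Expression 1: R ∧ (N ∨ X)
Expression 2: (R ∧ N) ∨ X
Truth table (R N X | Expr1 Expr2):
  T T T |   T     T
  T T F |   T     T
  T F T |   T     T
  T F F |   F     F
  F T T |   F     T   ← differ
  F T F |   F     F
  F F T |   F     T   ← differ
  F F F |   F     F
Counterexample: R=F, N=T, X=T gives Expr1 = F but Expr2 = T, so the expressions are NOT logically equivalent.

No


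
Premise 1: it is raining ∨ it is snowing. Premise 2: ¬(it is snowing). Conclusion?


Disjunctive syllogism: P ∨ Q, ¬P ⊢ Q
Disjunction: it is raining ∨ it is snowing
We know it is not the case that it is snowing.
By disjunctive syllogism, the other disjunct must be true.

It is raining


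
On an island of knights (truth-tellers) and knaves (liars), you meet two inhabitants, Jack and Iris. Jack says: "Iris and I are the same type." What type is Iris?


Jack says: "Iris and I are the same type."
Case 1: Jack is a Knight (truth-teller)
  Statement is true → they ARE the same → Iris is also a Knight
Case 2: Jack is a Knave (liar)
  Statement is false → they are NOT the same → Iris is a Knight
In both cases, Iris is a Knight.

Knight


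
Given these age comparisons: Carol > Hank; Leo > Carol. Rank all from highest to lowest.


Constraints: Carol > Hank; Leo > Carol
Method: at each step, the next-highest is the one remaining person who never appears on the smaller side of a constraint between remaining people.
  Step 1: remaining {Hank, Leo, Carol}; on the smaller side: {Hank, Carol} → Leo is next (Leo > Carol).
  Step 2: remaining {Hank, Carol}; on the smaller side: {Hank} → Carol is next (Carol > Hank).
  Step 3: only Hank remains → lowest.
Final ranking (highest to lowest):

Leo > Carol > Hank


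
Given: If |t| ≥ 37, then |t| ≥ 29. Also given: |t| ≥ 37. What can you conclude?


Modus ponens: P → Q, P ⊢ Q
P: |t| ≥ 37
Q: |t| ≥ 29
We have P → Q and P is true.
By modus ponens, Q must be true.

|t| ≥ 29


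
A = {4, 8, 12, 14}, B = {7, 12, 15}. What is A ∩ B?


A = {4, 8, 12, 14}
B = {7, 12, 15}
Operation: intersection
Elements in both: 12

{12}


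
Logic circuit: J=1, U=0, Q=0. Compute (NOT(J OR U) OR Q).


J OR U = 1
NOT(1) = 0
0 OR 0 = 0

0


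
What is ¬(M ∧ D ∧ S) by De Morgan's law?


De Morgan's law: ¬(P ∧ Q ∧ R) ≡ ¬P ∨ ¬Q ∨ ¬R
¬(M ∧ D ∧ S) = ¬M ∨ ¬D ∨ ¬S

¬M ∨ ¬D ∨ ¬S


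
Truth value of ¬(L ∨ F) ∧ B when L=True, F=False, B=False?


L = True, F = False, B = False
Expression: ¬(L ∨ F) ∧ B
Step 1: L ∨ F = True OR False = True
Step 2: ¬(L ∨ F) = NOT True = False
Step 3: (False) ∧ B = False AND False = False

False


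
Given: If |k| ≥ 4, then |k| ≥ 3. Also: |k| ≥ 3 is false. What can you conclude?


Modus tollens: P → Q, ¬Q ⊢ ¬P
P: |k| ≥ 4
Q: |k| ≥ 3
We have P → Q and Q is false.
By modus tollens, P must be false.

It is not the case that |k| ≥ 4


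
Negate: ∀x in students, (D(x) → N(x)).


Original: ∀x (D(x) → N(x))
Rule: ¬∀→∃, ¬∃→∀, negate predicate.
Negation: ∃x (D(x) ∧ ¬N(x))

∃x (D(x) ∧ ¬N(x))


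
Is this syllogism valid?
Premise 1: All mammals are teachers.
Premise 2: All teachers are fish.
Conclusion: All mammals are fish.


Premise 1: All mammals are teachers.
Premise 2: All teachers are fish.
Conclusion: All mammals are fish.
Barbara syllogism (AAA-1): All A are B, All B are C → All A are C.
Middle term (teachers) distributed in premise 2.

Valid


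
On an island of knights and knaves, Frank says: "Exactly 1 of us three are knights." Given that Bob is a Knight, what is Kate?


Frank claims exactly 1 knights among Frank, Bob, Kate.
Given: Bob is a Knight.

Case 1: Frank is a Knight (tells truth)
  Then exactly 1 of the three are knights.
  Counting Frank, Bob: 2 knight(s) so far. Need -1 more → impossible.
Case 2: Frank is a Knave (lies)
  Then the count is NOT 1.
  If Kate = Knave, count = 1 = 1 → claim would be true, contradicts lie.
  If Kate = Knight, count = 2 ≠ 1 → lie confirmed ✓

Kate is a Knight.

Knight


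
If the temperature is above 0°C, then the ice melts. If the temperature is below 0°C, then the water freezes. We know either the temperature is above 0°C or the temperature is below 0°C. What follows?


Constructive dilemma: (P → Q) ∧ (R → S), P ∨ R ⊢ Q ∨ S
Premise 1: the temperature is above 0°C → the ice melts
Premise 2: the temperature is below 0°C → the water freezes
Premise 3: the temperature is above 0°C ∨ the temperature is below 0°C
Case 1: Assuming the temperature is above 0°C, then by Premise 1, the ice melts.
Case 2: Assuming the temperature is below 0°C, then by Premise 2, the water freezes.
Since one of the temperature is above 0°C or the temperature is below 0°C must hold, we get the ice melts or the water freezes.

The ice melts or the water freezes.


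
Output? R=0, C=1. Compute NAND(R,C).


R AND C = 0
NOT(0) = 1

1


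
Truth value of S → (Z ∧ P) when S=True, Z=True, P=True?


S = True, Z = True, P = True
Expression: S → (Z ∧ P)
Step 1: Z ∧ P = True AND True = True
Step 2: S → (True) = True → True = True

True


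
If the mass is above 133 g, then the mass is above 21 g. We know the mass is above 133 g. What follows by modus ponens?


Modus ponens: P → Q, P ⊢ Q
P: the mass is above 133 g
Q: the mass is above 21 g
We have P → Q and P is true.
By modus ponens, Q must be true.

The mass is above 21 g


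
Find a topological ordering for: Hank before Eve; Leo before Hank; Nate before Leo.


Constraints: Hank before Eve; Leo before Hank; Nate before Leo
Method: repeatedly schedule the remaining task that has no remaining task required before it.
  Step 1: remaining {Hank, Nate, Leo, Eve}; every task except Nate still has a predecessor pending → schedule Nate.
  Step 2: remaining {Hank, Leo, Eve}; every task except Leo still has a predecessor pending → schedule Leo.
  Step 3: remaining {Hank, Eve}; every task except Hank still has a predecessor pending → schedule Hank.
  Step 4: only Eve remains → schedule Eve.
Resulting order:

Nate → Leo → Hank → Eve


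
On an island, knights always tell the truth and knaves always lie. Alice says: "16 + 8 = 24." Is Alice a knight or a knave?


Statement: "16 + 8 = 24."
Actual: 16 + 8 = 24
Claimed: 24
Statement is TRUE → Alice tells the truth → Knight

Knight


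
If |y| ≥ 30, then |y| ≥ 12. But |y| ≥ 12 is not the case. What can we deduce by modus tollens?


Modus tollens: P → Q, ¬Q ⊢ ¬P
P: |y| ≥ 30
Q: |y| ≥ 12
We have P → Q and Q is false.
By modus tollens, P must be false.

It is not the case that |y| ≥ 30


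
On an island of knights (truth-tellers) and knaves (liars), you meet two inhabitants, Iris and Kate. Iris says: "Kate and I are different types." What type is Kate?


Iris says: "Kate and I are different types."
Case 1: Iris is a Knight (truth-teller)
  Statement is true → they ARE different → Kate is a Knave
Case 2: Iris is a Knave (liar)
  Statement is false → they are NOT different → Kate is a Knave
In both cases, Kate is a Knave.

Knave


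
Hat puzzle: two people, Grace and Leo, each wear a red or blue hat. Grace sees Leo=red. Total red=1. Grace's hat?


Total red = 1, Leo = red
Red accounted for: 1
Remaining for Grace: 0
Grace's hat is blue.

blue


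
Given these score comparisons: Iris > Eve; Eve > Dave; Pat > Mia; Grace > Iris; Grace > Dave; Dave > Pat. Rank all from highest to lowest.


Constraints: Iris > Eve; Eve > Dave; Pat > Mia; Grace > Iris; Grace > Dave; Dave > Pat
Method: at each step, the next-highest is the one remaining person who never appears on the smaller side of a constraint between remaining people.
  Step 1: remaining {Grace, Mia, Pat, Eve, Iris, Dave}; on the smaller side: {Mia, Pat, Eve, Iris, Dave} → Grace is next (Grace > Iris; Grace > Dave).
  Step 2: remaining {Mia, Pat, Eve, Iris, Dave}; on the smaller side: {Mia, Pat, Eve, Dave} → Iris is next (Iris > Eve).
  Step 3: remaining {Mia, Pat, Eve, Dave}; on the smaller side: {Mia, Pat, Dave} → Eve is next (Eve > Dave).
  Step 4: remaining {Mia, Pat, Dave}; on the smaller side: {Mia, Pat} → Dave is next (Dave > Pat).
  Step 5: remaining {Mia, Pat}; on the smaller side: {Mia} → Pat is next (Pat > Mia).
  Step 6: only Mia remains → lowest.
Final ranking (highest to lowest):

Grace > Iris > Eve > Dave > Pat > Mia


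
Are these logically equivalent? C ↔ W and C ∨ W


Expression 1: C ↔ W
Expression 2: C ∨ W
Truth table (C W | Expr1 Expr2):
  T T |   T     T
  T F |   F     T   ← differ
  F T |   F     T   ← differ
  F F |   T     F   ← differ
Counterexample: C=T, W=F gives Expr1 = F but Expr2 = T, so the expressions are NOT logically equivalent.

No


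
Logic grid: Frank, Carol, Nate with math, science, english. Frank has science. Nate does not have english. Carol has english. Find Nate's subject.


From clues:
  Carol → english
  Frank → science
By elimination, Nate gets the remaining.

math


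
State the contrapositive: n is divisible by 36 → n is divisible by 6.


Original: If n is divisible by 36, then n is divisible by 6
Contrapositive: If ¬Q, then ¬P
Negate Q: not (n is divisible by 6)
Negate P: not (n is divisible by 36)

If not (n is divisible by 6), then not (n is divisible by 36).


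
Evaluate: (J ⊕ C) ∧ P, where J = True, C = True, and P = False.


J = True, C = True, P = False
Step 1: J ⊕ C = True XOR True = False
Step 2: False ∧ P = False AND False = False
XOR true when exactly one of J,C is true; then AND with P.

False


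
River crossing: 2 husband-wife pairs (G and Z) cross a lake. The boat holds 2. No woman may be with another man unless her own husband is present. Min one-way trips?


Label couples G and Z.
1. WG+WZ → (far: WG,WZ; near: HG,HZ)
2. WG ←   (far: WZ; near: HG,HZ,WG)
3. HG+HZ → (far: HG,HZ,WZ; near: WG)
4. HG ←   (far: HZ,WZ; near: HG,WG)  — HG returns, since WG is alone on near bank
5. HG+WG → (far: all four; near: empty)
Every state respects the constraint.
Minimum trips = 5

5


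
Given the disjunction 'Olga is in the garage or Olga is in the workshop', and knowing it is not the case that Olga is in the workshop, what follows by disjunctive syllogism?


Disjunctive syllogism: P ∨ Q, ¬P ⊢ Q
Disjunction: Olga is in the garage ∨ Olga is in the workshop
We know it is not the case that Olga is in the workshop.
By disjunctive syllogism, the other disjunct must be true.

Olga is in the garage


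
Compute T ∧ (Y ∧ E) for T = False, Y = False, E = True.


T = False, Y = False, E = True
Step 1: Y ∧ E = False AND True = False
Step 2: T ∧ False = False AND False = False
AND is true only when ALL operands are true.

False


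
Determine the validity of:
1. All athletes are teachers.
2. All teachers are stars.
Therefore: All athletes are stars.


Premise 1: All athletes are teachers.
Premise 2: All teachers are stars.
Conclusion: All athletes are stars.
Barbara syllogism (AAA-1): All A are B, All B are C → All A are C.
Middle term (teachers) distributed in premise 2.

Valid


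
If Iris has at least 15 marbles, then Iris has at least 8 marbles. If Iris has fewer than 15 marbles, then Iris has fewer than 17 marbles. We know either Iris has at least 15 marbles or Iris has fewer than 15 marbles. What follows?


Constructive dilemma: (P → Q) ∧ (R → S), P ∨ R ⊢ Q ∨ S
Premise 1: Iris has at least 15 marbles → Iris has at least 8 marbles
Premise 2: Iris has fewer than 15 marbles → Iris has fewer than 17 marbles
Premise 3: Iris has at least 15 marbles ∨ Iris has fewer than 15 marbles
Case 1: Assuming Iris has at least 15 marbles, then by Premise 1, Iris has at least 8 marbles.
Case 2: Assuming Iris has fewer than 15 marbles, then by Premise 2, Iris has fewer than 17 marbles.
Since one of Iris has at least 15 marbles or Iris has fewer than 15 marbles must hold, we get Iris has at least 8 marbles or Iris has fewer than 17 marbles.

Iris has at least 8 marbles or Iris has fewer than 17 marbles.


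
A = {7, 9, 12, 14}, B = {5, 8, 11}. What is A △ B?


A = {7, 9, 12, 14}
B = {5, 8, 11}
Operation: symmetric difference
In A only: [7, 9, 12, 14], in B only: [5, 8, 11]

{5, 7, 8, 9, 11, 12, 14}


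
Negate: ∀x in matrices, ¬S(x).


Original: ∀x ¬S(x)
Rule: ¬∀→∃, ¬∃→∀, negate predicate.
Negation: ∃x S(x)

∃x S(x)


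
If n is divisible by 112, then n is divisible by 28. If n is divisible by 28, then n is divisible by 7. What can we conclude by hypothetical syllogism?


Hypothetical syllogism: P → Q, Q → R ⊢ P → R
Premise 1: n is divisible by 112 → n is divisible by 28
Premise 2: n is divisible by 28 → n is divisible by 7
Chain the implications: the middle term (n is divisible by 28) links the two.
Conclusion: If n is divisible by 112, then n is divisible by 7.

If n is divisible by 112, then n is divisible by 7.


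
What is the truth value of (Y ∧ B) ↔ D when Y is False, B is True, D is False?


Y = False, B = True, D = False
Step 1: Y ∧ B = False AND True = False
Step 2: (False) ↔ D: true when both sides have same truth value.
Result: False ↔ False = True

True


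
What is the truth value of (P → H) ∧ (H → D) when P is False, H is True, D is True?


P = False, H = True, D = True
Step 1: P → H is false only when P=True and H=False. Result: True
Step 2: H → D is false only when H=True and D=False. Result: True
Step 3: True ∧ True = True

True


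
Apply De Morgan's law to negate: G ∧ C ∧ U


De Morgan's law: ¬(P ∧ Q ∧ R) ≡ ¬P ∨ ¬Q ∨ ¬R
¬(G ∧ C ∧ U) = ¬G ∨ ¬C ∨ ¬U

¬G ∨ ¬C ∨ ¬U


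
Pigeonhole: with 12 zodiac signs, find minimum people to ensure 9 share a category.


Pigeonhole: to guarantee k in one of n categories, need (k-1)×n + 1.
k = 9, n = 12
Minimum = (9-1) × 12 + 1 = 8 × 12 + 1

97


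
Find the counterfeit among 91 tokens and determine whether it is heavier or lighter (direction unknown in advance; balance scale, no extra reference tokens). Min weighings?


Let n = 91. 182 possibilities (n tokens × lighter/heavier); each weighing has 3 outcomes.
Bound for k weighings: say the first weighing puts j tokens on each pan. If it tips, the 2j weighed tokens remain suspects (each with a known direction) and k-1 weighings give 3^(k-1) outcomes; 3^(k-1) is odd, so 2j ≤ 3^(k-1) - 1. If it balances, the n - 2j unweighed tokens remain with direction unknown: 2(n - 2j) ≤ 3^(k-1) - 1 by the same parity argument. Adding, n ≤ (3^(k-1) - 1) + (3^(k-1) - 1)/2 = (3^k - 3)/2, and the classical three-group strategy achieves this (3 tokens in 2 weighings, 12 in 3, 39 in 4, 120 in 5).
So we need the smallest k with (3^k - 3)/2 ≥ 91.
k = 4: (3^4 - 3)/2 = 39 < 91 ✗
k = 5: (3^5 - 3)/2 = 120 ≥ 91 ✓

5


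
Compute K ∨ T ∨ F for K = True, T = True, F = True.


K = True, T = True, F = True
Step 1: K ∨ T = True OR True = True
Step 2: True ∨ F = True OR True = True
OR is true when at least one operand is true.

True


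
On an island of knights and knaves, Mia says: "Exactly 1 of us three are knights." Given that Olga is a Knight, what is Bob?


Mia claims exactly 1 knights among Mia, Olga, Bob.
Given: Olga is a Knight.

Case 1: Mia is a Knight (tells truth)
  Then exactly 1 of the three are knights.
  Counting Mia, Olga: 2 knight(s) so far. Need -1 more → impossible.
Case 2: Mia is a Knave (lies)
  Then the count is NOT 1.
  If Bob = Knave, count = 1 = 1 → claim would be true, contradicts lie.
  If Bob = Knight, count = 2 ≠ 1 → lie confirmed ✓

Bob is a Knight.

Knight


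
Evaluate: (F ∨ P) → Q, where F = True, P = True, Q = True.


F = True, P = True, Q = True
Step 1: F ∨ P = True OR True = True
Step 2: (True) → Q: false only when antecedent=True and Q=False.
Result: True

True


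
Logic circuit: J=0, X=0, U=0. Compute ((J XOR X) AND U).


J XOR X = 0^0 = 0
0 AND 0 = 0

0


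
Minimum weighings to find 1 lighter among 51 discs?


Each weighing has 3 outcomes (left heavy / balance / right heavy), so k weighings distinguish at most 3^k cases; splitting into three near-equal groups achieves this.
Need 3^k ≥ 51: 3^3 = 27 < 51 ≤ 3^4 = 81
k = ⌈log₃(51)⌉ = 4

4


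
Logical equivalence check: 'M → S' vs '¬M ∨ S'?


Expression 1: M → S
Expression 2: ¬M ∨ S
Truth table (M S | Expr1 Expr2):
  T T |   T     T
  T F |   F     F
  F T |   T     T
  F F |   T     T
All 4 rows agree, so the expressions are logically equivalent.

Yes


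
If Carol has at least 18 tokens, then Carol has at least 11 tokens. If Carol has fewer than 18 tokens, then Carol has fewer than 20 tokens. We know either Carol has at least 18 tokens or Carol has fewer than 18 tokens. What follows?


Constructive dilemma: (P → Q) ∧ (R → S), P ∨ R ⊢ Q ∨ S
Premise 1: Carol has at least 18 tokens → Carol has at least 11 tokens
Premise 2: Carol has fewer than 18 tokens → Carol has fewer than 20 tokens
Premise 3: Carol has at least 18 tokens ∨ Carol has fewer than 18 tokens
Case 1: Assuming Carol has at least 18 tokens, then by Premise 1, Carol has at least 11 tokens.
Case 2: Assuming Carol has fewer than 18 tokens, then by Premise 2, Carol has fewer than 20 tokens.
Since one of Carol has at least 18 tokens or Carol has fewer than 18 tokens must hold, we get Carol has at least 11 tokens or Carol has fewer than 20 tokens.

Carol has at least 11 tokens or Carol has fewer than 20 tokens.


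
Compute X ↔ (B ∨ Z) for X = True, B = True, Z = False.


X = True, B = True, Z = False
Step 1: B ∨ Z = True OR False = True
Step 2: X ↔ (True): true when both sides have same truth value.
Result: True ↔ True = True

True


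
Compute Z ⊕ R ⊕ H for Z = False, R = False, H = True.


Z = False, R = False, H = True
Step 1: Z ⊕ R = False XOR False = False
Step 2: False ⊕ H = False XOR True = True
XOR is true when an odd number of operands are true.

True


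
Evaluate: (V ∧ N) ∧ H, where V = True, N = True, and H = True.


V = True, N = True, H = True
Step 1: V ∧ N = True AND True = True
Step 2: True ∧ H = True AND True = True
AND is true only when ALL operands are true.

True


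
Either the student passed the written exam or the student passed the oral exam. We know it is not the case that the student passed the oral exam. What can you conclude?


Disjunctive syllogism: P ∨ Q, ¬P ⊢ Q
Disjunction: the student passed the written exam ∨ the student passed the oral exam
We know it is not the case that the student passed the oral exam.
By disjunctive syllogism, the other disjunct must be true.

The student passed the written exam


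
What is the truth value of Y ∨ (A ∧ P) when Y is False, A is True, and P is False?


Y = False, A = True, P = False
Step 1: A ∧ P = True AND False = False
Step 2: Y ∨ False = False OR False = False
AND evaluated first (higher precedence); then OR applied.

False


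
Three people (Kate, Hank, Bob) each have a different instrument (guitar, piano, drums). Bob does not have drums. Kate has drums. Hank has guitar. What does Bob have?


From clues:
  Hank → guitar
  Kate → drums
By elimination, Bob gets the remaining.

piano


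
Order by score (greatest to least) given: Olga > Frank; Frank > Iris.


Constraints: Olga > Frank; Frank > Iris
Method: at each step, the next-highest is the one remaining person who never appears on the smaller side of a constraint between remaining people.
  Step 1: remaining {Iris, Frank, Olga}; on the smaller side: {Iris, Frank} → Olga is next (Olga > Frank).
  Step 2: remaining {Iris, Frank}; on the smaller side: {Iris} → Frank is next (Frank > Iris).
  Step 3: only Iris remains → lowest.
Final ranking (highest to lowest):

Olga > Frank > Iris


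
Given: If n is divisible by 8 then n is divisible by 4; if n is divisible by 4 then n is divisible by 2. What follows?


Hypothetical syllogism: P → Q, Q → R ⊢ P → R
Premise 1: n is divisible by 8 → n is divisible by 4
Premise 2: n is divisible by 4 → n is divisible by 2
Chain the implications: the middle term (n is divisible by 4) links the two.
Conclusion: If n is divisible by 8, then n is divisible by 2.

If n is divisible by 8, then n is divisible by 2.


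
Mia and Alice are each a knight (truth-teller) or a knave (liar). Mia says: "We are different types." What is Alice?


Mia says: "We are different types."
Case 1: Mia is a Knight (truth-teller)
  Statement is true → they ARE different → Alice is a Knave
Case 2: Mia is a Knave (liar)
  Statement is false → they are NOT different → Alice is a Knave
In both cases, Alice is a Knave.

Knave


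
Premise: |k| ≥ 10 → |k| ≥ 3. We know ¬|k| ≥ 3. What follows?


Modus tollens: P → Q, ¬Q ⊢ ¬P
P: |k| ≥ 10
Q: |k| ≥ 3
We have P → Q and Q is false.
By modus tollens, P must be false.

It is not the case that |k| ≥ 10


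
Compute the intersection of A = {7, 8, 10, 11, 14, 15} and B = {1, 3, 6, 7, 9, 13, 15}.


A = {7, 8, 10, 11, 14, 15}
B = {1, 3, 6, 7, 9, 13, 15}
Operation: intersection
Elements in both: 7, 15

{7, 15}


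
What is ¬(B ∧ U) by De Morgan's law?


De Morgan's law: ¬(P ∧ Q) ≡ ¬P ∨ ¬Q
¬(B ∧ U) = ¬B ∨ ¬U

¬B ∨ ¬U


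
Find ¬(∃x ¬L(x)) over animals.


Original: ∃x ¬L(x)
Rule: ¬∀→∃, ¬∃→∀, negate predicate.
Negation: ∀x L(x)

∀x L(x)


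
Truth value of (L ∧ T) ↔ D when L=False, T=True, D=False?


L = False, T = True, D = False
Expression: (L ∧ T) ↔ D
Step 1: L ∧ T = False AND True = False
Step 2: (False) ↔ D = (False iff False) = True

True


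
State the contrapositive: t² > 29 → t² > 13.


Original: If t² > 29, then t² > 13
Contrapositive: If ¬Q, then ¬P
Negate Q: not (t² > 13)
Negate P: not (t² > 29)

If not (t² > 13), then not (t² > 29).


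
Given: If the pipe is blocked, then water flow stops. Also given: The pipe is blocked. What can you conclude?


Modus ponens: P → Q, P ⊢ Q
P: the pipe is blocked
Q: water flow stops
We have P → Q and P is true.
By modus ponens, Q must be true.

Water flow stops


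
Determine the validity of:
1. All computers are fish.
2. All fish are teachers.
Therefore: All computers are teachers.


Premise 1: All computers are fish.
Premise 2: All fish are teachers.
Conclusion: All computers are teachers.
Barbara syllogism (AAA-1): All A are B, All B are C → All A are C.
Middle term (fish) distributed in premise 2.

Valid


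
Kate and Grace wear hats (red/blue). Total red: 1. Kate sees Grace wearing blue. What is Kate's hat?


Total red = 1, Grace = blue
Red accounted for: 0
Remaining for Kate: 1
Kate's hat is red.

red


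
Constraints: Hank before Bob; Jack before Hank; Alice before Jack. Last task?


Constraints: Hank before Bob; Jack before Hank; Alice before Jack
The last task can have nothing scheduled after it, so it must never appear on the left of a 'before'.
Tasks appearing before some other task: Hank, Jack, Alice.
The only task not in that list is Bob → it is last.

Bob


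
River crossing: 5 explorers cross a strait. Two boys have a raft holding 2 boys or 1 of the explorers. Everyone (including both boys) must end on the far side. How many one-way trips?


Per crossing of one of the explorers: boys→, one←, one of the explorers→, one← = 4 trips
5 × 4 = 20, + 1 final boys→ = 21
Minimum trips = 21

21


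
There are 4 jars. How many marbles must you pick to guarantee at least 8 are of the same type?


Pigeonhole: to guarantee k in one of n categories, need (k-1)×n + 1.
k = 8, n = 4
Minimum = (8-1) × 4 + 1 = 7 × 4 + 1

29


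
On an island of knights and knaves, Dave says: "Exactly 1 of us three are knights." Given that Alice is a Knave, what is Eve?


Dave claims exactly 1 knights among Dave, Alice, Eve.
Given: Alice is a Knave.

Case 1: Dave is a Knight (tells truth)
  Then exactly 1 of the three are knights.
  Counting Dave, Alice: 1 knight(s) so far. Need 0 more → Eve = Knave.
Case 2: Dave is a Knave (lies)
  Then the count is NOT 1.
  If Eve = Knight, count = 1 = 1 → claim would be true, contradicts lie.
  If Eve = Knave, count = 0 ≠ 1 → lie confirmed ✓

Eve is a Knave.

Knave


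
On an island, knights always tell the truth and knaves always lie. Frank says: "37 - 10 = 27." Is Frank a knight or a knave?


Statement: "37 - 10 = 27."
Actual: 37 - 10 = 27
Claimed: 27
Statement is TRUE → Frank tells the truth → Knight

Knight


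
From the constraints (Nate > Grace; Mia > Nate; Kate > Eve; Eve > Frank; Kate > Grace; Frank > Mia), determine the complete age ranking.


Constraints: Nate > Grace; Mia > Nate; Kate > Eve; Eve > Frank; Kate > Grace; Frank > Mia
Method: at each step, the next-highest is the one remaining person who never appears on the smaller side of a constraint between remaining people.
  Step 1: remaining {Nate, Mia, Kate, Frank, Grace, Eve}; on the smaller side: {Nate, Mia, Frank, Grace, Eve} → Kate is next (Kate > Eve; Kate > Grace).
  Step 2: remaining {Nate, Mia, Frank, Grace, Eve}; on the smaller side: {Nate, Mia, Frank, Grace} → Eve is next (Eve > Frank).
  Step 3: remaining {Nate, Mia, Frank, Grace}; on the smaller side: {Nate, Mia, Grace} → Frank is next (Frank > Mia).
  Step 4: remaining {Nate, Mia, Grace}; on the smaller side: {Nate, Grace} → Mia is next (Mia > Nate).
  Step 5: remaining {Nate, Grace}; on the smaller side: {Grace} → Nate is next (Nate > Grace).
  Step 6: only Grace remains → lowest.
Final ranking (highest to lowest):

Kate > Eve > Frank > Mia > Nate > Grace


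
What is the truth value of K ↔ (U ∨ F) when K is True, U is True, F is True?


K = True, U = True, F = True
Step 1: U ∨ F = True OR True = True
Step 2: K ↔ (True): true when both sides have same truth value.
Result: True ↔ True = True

True


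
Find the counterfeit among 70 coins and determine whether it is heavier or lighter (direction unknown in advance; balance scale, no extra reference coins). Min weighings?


Let n = 70. 140 possibilities (n coins × lighter/heavier); each weighing has 3 outcomes.
Bound for k weighings: say the first weighing puts j coins on each pan. If it tips, the 2j weighed coins remain suspects (each with a known direction) and k-1 weighings give 3^(k-1) outcomes; 3^(k-1) is odd, so 2j ≤ 3^(k-1) - 1. If it balances, the n - 2j unweighed coins remain with direction unknown: 2(n - 2j) ≤ 3^(k-1) - 1 by the same parity argument. Adding, n ≤ (3^(k-1) - 1) + (3^(k-1) - 1)/2 = (3^k - 3)/2, and the classical three-group strategy achieves this (3 coins in 2 weighings, 12 in 3, 39 in 4, 120 in 5).
So we need the smallest k with (3^k - 3)/2 ≥ 70.
k = 4: (3^4 - 3)/2 = 39 < 70 ✗
k = 5: (3^5 - 3)/2 = 120 ≥ 70 ✓

5


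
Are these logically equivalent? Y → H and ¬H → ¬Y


Expression 1: Y → H
Expression 2: ¬H → ¬Y
Truth table (Y H | Expr1 Expr2):
  T T |   T     T
  T F |   F     F
  F T |   T     T
  F F |   T     T
All 4 rows agree, so the expressions are logically equivalent.

Yes


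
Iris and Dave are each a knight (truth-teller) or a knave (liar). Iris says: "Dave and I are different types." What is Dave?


Iris says: "Dave and I are different types."
Case 1: Iris is a Knight (truth-teller)
  Statement is true → they ARE different → Dave is a Knave
Case 2: Iris is a Knave (liar)
  Statement is false → they are NOT different → Dave is a Knave
In both cases, Dave is a Knave.

Knave


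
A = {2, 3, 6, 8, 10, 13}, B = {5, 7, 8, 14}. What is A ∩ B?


A = {2, 3, 6, 8, 10, 13}
B = {5, 7, 8, 14}
Operation: intersection
Elements in both: 8

{8}


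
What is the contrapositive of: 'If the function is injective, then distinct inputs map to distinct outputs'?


Original: If the function is injective, then distinct inputs map to distinct outputs
Contrapositive: If ¬Q, then ¬P
Negate Q: not (distinct inputs map to distinct outputs)
Negate P: not (the function is injective)

If not (distinct inputs map to distinct outputs), then not (the function is injective).


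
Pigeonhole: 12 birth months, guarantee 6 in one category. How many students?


Pigeonhole: to guarantee k in one of n categories, need (k-1)×n + 1.
k = 6, n = 12
Minimum = (6-1) × 12 + 1 = 5 × 12 + 1

61


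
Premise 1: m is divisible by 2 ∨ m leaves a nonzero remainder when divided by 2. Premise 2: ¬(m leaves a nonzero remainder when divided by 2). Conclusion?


Disjunctive syllogism: P ∨ Q, ¬P ⊢ Q
Disjunction: m is divisible by 2 ∨ m leaves a nonzero remainder when divided by 2
We know it is not the case that m leaves a nonzero remainder when divided by 2.
By disjunctive syllogism, the other disjunct must be true.

m is divisible by 2


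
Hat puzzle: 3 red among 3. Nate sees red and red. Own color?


Total red = 3, seen red = 2
Own red = 3 - 2 = 1
Nate's hat is red.

red


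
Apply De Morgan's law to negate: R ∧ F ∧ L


De Morgan's law: ¬(P ∧ Q ∧ R) ≡ ¬P ∨ ¬Q ∨ ¬R
¬(R ∧ F ∧ L) = ¬R ∨ ¬F ∨ ¬L

¬R ∨ ¬F ∨ ¬L


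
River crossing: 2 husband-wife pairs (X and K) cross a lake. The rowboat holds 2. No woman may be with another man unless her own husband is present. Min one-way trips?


Label couples X and K.
1. WX+WK → (far: WX,WK; near: HX,HK)
2. WX ←   (far: WK; near: HX,HK,WX)
3. HX+HK → (far: HX,HK,WK; near: WX)
4. HX ←   (far: HK,WK; near: HX,WX)  — HX returns, since WX is alone on near bank
5. HX+WX → (far: all four; near: empty)
Every state respects the constraint.
Minimum trips = 5

5


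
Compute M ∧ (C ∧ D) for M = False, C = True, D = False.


M = False, C = True, D = False
Step 1: C ∧ D = True AND False = False
Step 2: M ∧ False = False AND False = False
AND is true only when ALL operands are true.

False


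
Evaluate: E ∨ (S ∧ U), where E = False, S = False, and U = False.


E = False, S = False, U = False
Step 1: S ∧ U = False AND False = False
Step 2: E ∨ False = False OR False = False
AND evaluated first (higher precedence); then OR applied.

False


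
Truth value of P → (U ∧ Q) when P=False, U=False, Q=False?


P = False, U = False, Q = False
Expression: P → (U ∧ Q)
Step 1: U ∧ Q = False AND False = False
Step 2: P → (False) = False → False = True

True


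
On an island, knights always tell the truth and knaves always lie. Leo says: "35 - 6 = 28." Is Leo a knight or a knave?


Statement: "35 - 6 = 28."
Actual: 35 - 6 = 29
Claimed: 28
Statement is FALSE → Leo lies → Knave

Knave


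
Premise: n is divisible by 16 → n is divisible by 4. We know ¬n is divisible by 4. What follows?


Modus tollens: P → Q, ¬Q ⊢ ¬P
P: n is divisible by 16
Q: n is divisible by 4
We have P → Q and Q is false.
By modus tollens, P must be false.

It is not the case that n is divisible by 16


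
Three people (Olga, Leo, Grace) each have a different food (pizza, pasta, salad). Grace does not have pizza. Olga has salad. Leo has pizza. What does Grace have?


From clues:
  Olga → salad
  Leo → pizza
By elimination, Grace gets the remaining.

pasta


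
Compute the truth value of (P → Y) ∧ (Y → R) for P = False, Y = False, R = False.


P = False, Y = False, R = False
Step 1: P → Y is false only when P=True and Y=False. Result: True
Step 2: Y → R is false only when Y=True and R=False. Result: True
Step 3: True ∧ True = True

True


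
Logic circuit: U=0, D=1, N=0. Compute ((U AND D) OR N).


U AND D = 0&1 = 0
0 OR 0 = 0

0


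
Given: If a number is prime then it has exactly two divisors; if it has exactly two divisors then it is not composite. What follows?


Hypothetical syllogism: P → Q, Q → R ⊢ P → R
Premise 1: a number is prime → it has exactly two divisors
Premise 2: it has exactly two divisors → it is not composite
Chain the implications: the middle term (it has exactly two divisors) links the two.
Conclusion: If a number is prime, then it is not composite.

If a number is prime, then it is not composite.


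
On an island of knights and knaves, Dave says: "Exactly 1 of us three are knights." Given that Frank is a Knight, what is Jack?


Dave claims exactly 1 knights among Dave, Frank, Jack.
Given: Frank is a Knight.

Case 1: Dave is a Knight (tells truth)
  Then exactly 1 of the three are knights.
  Counting Dave, Frank: 2 knight(s) so far. Need -1 more → impossible.
Case 2: Dave is a Knave (lies)
  Then the count is NOT 1.
  If Jack = Knave, count = 1 = 1 → claim would be true, contradicts lie.
  If Jack = Knight, count = 2 ≠ 1 → lie confirmed ✓

Jack is a Knight.

Knight


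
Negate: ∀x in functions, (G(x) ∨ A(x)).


Original: ∀x (G(x) ∨ A(x))
Rule: ¬∀→∃, ¬∃→∀, negate predicate.
Negation: ∃x (¬G(x) ∧ ¬A(x))

∃x (¬G(x) ∧ ¬A(x))


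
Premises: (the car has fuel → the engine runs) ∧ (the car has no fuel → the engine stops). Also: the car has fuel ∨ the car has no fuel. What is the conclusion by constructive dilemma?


Constructive dilemma: (P → Q) ∧ (R → S), P ∨ R ⊢ Q ∨ S
Premise 1: the car has fuel → the engine runs
Premise 2: the car has no fuel → the engine stops
Premise 3: the car has fuel ∨ the car has no fuel
Case 1: Assuming the car has fuel, then by Premise 1, the engine runs.
Case 2: Assuming the car has no fuel, then by Premise 2, the engine stops.
Since one of the car has fuel or the car has no fuel must hold, we get the engine runs or the engine stops.

The engine runs or the engine stops.


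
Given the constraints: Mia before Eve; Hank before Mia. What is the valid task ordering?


Constraints: Mia before Eve; Hank before Mia
Method: repeatedly schedule the remaining task that has no remaining task required before it.
  Step 1: remaining {Mia, Eve, Hank}; every task except Hank still has a predecessor pending → schedule Hank.
  Step 2: remaining {Mia, Eve}; every task except Mia still has a predecessor pending → schedule Mia.
  Step 3: only Eve remains → schedule Eve.
Resulting order:

Hank → Mia → Eve


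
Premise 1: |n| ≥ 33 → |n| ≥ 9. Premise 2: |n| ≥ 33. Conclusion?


Modus ponens: P → Q, P ⊢ Q
P: |n| ≥ 33
Q: |n| ≥ 9
We have P → Q and P is true.
By modus ponens, Q must be true.

|n| ≥ 9


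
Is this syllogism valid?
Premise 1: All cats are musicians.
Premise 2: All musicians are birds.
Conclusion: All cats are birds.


Premise 1: All cats are musicians.
Premise 2: All musicians are birds.
Conclusion: All cats are birds.
Barbara syllogism (AAA-1): All A are B, All B are C → All A are C.
Middle term (musicians) distributed in premise 2.

Valid


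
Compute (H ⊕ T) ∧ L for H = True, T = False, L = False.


H = True, T = False, L = False
Step 1: H ⊕ T = True XOR False = True
Step 2: True ∧ L = True AND False = False
XOR true when exactly one of H,T is true; then AND with L.

False


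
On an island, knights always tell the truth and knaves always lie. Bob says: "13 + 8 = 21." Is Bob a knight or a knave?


Statement: "13 + 8 = 21."
Actual: 13 + 8 = 21
Claimed: 21
Statement is TRUE → Bob tells the truth → Knight

Knight


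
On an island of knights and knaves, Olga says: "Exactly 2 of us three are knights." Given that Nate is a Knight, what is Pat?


Olga claims exactly 2 knights among Olga, Nate, Pat.
Given: Nate is a Knight.

Case 1: Olga is a Knight (tells truth)
  Then exactly 2 of the three are knights.
  Counting Olga, Nate: 2 knight(s) so far. Need 0 more → Pat = Knave.
Case 2: Olga is a Knave (lies)
  Then the count is NOT 2.
  If Pat = Knight, count = 2 = 2 → claim would be true, contradicts lie.
  If Pat = Knave, count = 1 ≠ 2 → lie confirmed ✓

Pat is a Knave.

Knave
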